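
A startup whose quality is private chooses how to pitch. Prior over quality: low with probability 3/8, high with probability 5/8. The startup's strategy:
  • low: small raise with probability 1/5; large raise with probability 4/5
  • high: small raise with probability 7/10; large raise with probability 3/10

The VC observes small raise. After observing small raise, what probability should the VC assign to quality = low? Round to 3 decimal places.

P(small raise) = (3/8)·(1/5) + (5/8)·(7/10) = 41/80
P(low | small raise) = ((3/8)·(1/5)) / (41/80) = (3/40) / (41/80) = 6/41

0.146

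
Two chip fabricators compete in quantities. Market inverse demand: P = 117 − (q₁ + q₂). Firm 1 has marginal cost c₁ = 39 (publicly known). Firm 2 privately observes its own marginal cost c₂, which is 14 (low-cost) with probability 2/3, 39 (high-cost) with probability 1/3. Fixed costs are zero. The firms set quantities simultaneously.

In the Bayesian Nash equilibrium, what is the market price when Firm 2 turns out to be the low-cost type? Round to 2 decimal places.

Firm 2 with cost c maximizes (117 − (q₁+q₂) − c)·q₂, giving q₂(c) = (117 − c − q₁)/2.
E[c₂] = 2/3·14 + 1/3·39 = 22.3333
Firm 1's FOC against E[q₂] yields q₁ = (117 − 2·39 + E[c₂])/3 = (117 − 78 + 22.3333)/3 = 20.4444.
q₂(low-cost) = 41.2778, so P = 117 − (20.4444 + 41.2778) = 55.2778.

55.28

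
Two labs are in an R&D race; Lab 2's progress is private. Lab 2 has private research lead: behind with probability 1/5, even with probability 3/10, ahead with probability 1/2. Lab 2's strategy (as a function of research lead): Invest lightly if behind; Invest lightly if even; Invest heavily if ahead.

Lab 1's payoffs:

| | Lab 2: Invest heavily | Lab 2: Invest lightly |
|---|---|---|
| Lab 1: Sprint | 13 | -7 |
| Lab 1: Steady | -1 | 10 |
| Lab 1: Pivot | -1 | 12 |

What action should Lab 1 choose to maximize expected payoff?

E[Sprint] = 1/5·(-7) + 3/10·(-7) + 1/2·(13) = 3
E[Steady] = 1/5·(10) + 3/10·(10) + 1/2·(-1) = 9/2
E[Pivot] = 1/5·(12) + 3/10·(12) + 1/2·(-1) = 11/2
Best response: Pivot (11/2 is the largest).

Pivot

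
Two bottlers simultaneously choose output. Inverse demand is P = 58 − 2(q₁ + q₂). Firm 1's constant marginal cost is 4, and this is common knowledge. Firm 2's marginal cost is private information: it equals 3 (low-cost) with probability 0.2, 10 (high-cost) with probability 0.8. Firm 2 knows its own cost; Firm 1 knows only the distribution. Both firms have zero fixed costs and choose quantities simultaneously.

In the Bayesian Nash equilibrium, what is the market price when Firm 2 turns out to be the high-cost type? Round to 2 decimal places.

Firm 2 with cost c maximizes (58 − 2(q₁+q₂) − c)·q₂, giving q₂(c) = (58 − c − 2q₁)/4.
E[c₂] = 0.2·3 + 0.8·10 = 8.6
Firm 1's FOC against E[q₂] yields q₁ = (58 − 2·4 + E[c₂])/6 = (58 − 8 + 8.6)/6 = 9.76667.
q₂(high-cost) = 7.11667, so P = 58 − 2·(9.76667 + 7.11667) = 24.2333.

24.23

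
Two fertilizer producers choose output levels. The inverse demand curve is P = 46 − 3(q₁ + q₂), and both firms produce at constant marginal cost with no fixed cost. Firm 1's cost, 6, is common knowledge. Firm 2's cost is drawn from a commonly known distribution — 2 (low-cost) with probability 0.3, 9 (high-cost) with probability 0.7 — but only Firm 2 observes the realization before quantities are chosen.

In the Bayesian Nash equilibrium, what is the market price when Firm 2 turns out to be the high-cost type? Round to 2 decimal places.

Firm 2 with cost c maximizes (46 − 3(q₁+q₂) − c)·q₂, giving q₂(c) = (46 − c − 3q₁)/6.
E[c₂] = 0.3·2 + 0.7·9 = 6.9
Firm 1's FOC against E[q₂] yields q₁ = (46 − 2·6 + E[c₂])/9 = (46 − 12 + 6.9)/9 = 4.54444.
q₂(high-cost) = 3.89444, so P = 46 − 3·(4.54444 + 3.89444) = 20.6833.

20.68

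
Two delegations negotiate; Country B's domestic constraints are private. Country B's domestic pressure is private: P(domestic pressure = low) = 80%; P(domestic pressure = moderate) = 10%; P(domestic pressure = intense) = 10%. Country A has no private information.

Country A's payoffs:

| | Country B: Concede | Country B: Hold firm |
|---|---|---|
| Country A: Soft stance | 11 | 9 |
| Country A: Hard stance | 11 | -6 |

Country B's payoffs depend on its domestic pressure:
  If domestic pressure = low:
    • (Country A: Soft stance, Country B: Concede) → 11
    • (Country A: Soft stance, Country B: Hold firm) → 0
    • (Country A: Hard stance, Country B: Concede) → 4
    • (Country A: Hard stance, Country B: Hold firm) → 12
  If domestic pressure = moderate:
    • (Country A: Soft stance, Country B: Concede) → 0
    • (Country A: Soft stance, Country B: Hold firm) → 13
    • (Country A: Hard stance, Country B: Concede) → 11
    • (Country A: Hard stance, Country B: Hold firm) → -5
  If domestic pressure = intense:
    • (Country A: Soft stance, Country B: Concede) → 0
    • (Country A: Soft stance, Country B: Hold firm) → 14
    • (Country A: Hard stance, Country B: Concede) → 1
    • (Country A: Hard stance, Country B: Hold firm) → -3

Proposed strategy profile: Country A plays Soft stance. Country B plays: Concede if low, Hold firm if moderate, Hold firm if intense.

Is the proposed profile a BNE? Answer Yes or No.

Yes

Country A plays Soft stance: E[Soft stance] = 0.8·(11) + 0.1·(9) + 0.1·(9) = 10.6; E[Hard stance] = 7.6. Best-responding. ✓
Country B (domestic pressure low), facing Soft stance: Concede gives 11, Hold firm gives 0. Proposed Concede is best. ✓
Country B (domestic pressure moderate), facing Soft stance: Concede gives 0, Hold firm gives 13. Proposed Hold firm is best. ✓
Country B (domestic pressure intense), facing Soft stance: Concede gives 0, Hold firm gives 14. Proposed Hold firm is best. ✓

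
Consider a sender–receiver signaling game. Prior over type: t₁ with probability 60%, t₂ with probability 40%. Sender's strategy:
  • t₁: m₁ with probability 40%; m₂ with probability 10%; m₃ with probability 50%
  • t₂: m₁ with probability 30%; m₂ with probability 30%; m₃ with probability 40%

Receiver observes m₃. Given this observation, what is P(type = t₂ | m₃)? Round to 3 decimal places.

0.348

P(m₃) = 0.6·0.5 + 0.4·0.4 = 0.46
P(t₂ | m₃) = (0.4·0.4) / 0.46 = 0.16 / 0.46 = 0.347826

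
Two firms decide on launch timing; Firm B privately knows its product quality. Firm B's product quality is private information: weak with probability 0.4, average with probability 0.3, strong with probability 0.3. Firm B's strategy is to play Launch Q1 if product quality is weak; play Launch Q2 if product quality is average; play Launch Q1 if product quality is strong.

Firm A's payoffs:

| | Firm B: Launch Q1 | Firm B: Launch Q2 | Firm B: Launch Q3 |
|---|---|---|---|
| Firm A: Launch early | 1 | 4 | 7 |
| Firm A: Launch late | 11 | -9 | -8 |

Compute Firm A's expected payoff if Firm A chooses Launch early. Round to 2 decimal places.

Take the expectation over Firm B's product quality, weighting each type's action by its prior probability.
E[Launch early] = 0.4·1 + 0.3·4 + 0.3·1 = 0.4 + 1.2 + 0.3 = 1.9

1.90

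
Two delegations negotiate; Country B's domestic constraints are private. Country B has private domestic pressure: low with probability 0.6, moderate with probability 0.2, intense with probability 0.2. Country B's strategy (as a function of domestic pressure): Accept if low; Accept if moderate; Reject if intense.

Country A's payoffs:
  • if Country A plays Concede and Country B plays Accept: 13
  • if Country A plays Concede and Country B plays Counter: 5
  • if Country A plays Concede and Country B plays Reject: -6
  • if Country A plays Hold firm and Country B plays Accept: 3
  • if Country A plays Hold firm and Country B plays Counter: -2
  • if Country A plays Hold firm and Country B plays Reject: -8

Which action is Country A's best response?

Compute Country A's expected payoff for each action, taking the expectation over Country B's type.
E[Concede] = 0.6·(13) + 0.2·(13) + 0.2·(-6) = 9.2
E[Hold firm] = 0.6·(3) + 0.2·(3) + 0.2·(-8) = 0.8
Best response: Concede (9.2 is the largest).

Concede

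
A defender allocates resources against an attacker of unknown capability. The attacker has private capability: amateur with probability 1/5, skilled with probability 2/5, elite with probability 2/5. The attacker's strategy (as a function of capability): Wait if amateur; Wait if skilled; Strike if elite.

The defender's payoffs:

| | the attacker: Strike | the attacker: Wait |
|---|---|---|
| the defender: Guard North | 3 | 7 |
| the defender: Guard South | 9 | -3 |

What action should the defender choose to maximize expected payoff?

E[Guard North] = 1/5·(7) + 2/5·(7) + 2/5·(3) = 27/5
E[Guard South] = 1/5·(-3) + 2/5·(-3) + 2/5·(9) = 9/5
Best response: Guard North (27/5 is the largest).

Guard North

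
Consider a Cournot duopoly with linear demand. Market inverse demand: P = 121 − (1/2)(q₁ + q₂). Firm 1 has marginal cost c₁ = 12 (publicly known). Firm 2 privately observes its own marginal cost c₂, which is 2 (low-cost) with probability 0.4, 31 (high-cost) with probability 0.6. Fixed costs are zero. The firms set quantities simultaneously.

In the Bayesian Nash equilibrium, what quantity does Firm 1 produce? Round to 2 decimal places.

Firm 2 with cost c maximizes (121 − (1/2)(q₁+q₂) − c)·q₂, giving q₂(c) = (121 − c − (1/2)q₁).
E[c₂] = 0.4·2 + 0.6·31 = 19.4
Firm 1's FOC against E[q₂] yields q₁ = (121 − 2·12 + E[c₂])/(3/2) = (121 − 24 + 19.4)/(3/2) = 77.6.

77.60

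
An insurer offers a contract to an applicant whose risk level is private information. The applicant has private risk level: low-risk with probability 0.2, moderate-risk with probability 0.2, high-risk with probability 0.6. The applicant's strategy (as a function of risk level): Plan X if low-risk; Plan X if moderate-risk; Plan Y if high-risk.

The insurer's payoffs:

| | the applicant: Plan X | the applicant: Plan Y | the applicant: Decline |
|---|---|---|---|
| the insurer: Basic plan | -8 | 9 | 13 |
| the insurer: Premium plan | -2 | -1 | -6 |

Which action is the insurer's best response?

Basic plan

E[Basic plan] = 0.2·(-8) + 0.2·(-8) + 0.6·(9) = 2.2
E[Premium plan] = 0.2·(-2) + 0.2·(-2) + 0.6·(-1) = -1.4
Best response: Basic plan (2.2 is the largest).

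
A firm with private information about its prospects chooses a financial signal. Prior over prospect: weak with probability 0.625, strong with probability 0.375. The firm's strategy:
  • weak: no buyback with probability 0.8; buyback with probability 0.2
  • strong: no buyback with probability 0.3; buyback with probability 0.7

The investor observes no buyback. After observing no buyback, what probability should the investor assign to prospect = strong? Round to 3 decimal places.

0.184

P(no buyback) = 0.625·0.8 + 0.375·0.3 = 0.6125
P(strong | no buyback) = (0.375·0.3) / 0.6125 = 0.1125 / 0.6125 = 0.183673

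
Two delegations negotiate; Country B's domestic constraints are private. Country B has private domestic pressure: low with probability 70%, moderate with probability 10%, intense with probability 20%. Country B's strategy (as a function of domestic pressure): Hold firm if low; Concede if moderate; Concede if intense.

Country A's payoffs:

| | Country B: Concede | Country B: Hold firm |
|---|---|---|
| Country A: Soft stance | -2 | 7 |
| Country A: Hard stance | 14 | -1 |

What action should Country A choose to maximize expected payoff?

Compute Country A's expected payoff for each action, taking the expectation over Country B's type.
E[Soft stance] = 0.7·(7) + 0.1·(-2) + 0.2·(-2) = 4.3
E[Hard stance] = 0.7·(-1) + 0.1·(14) + 0.2·(14) = 3.5
Best response: Soft stance (4.3 is the largest).

Soft stance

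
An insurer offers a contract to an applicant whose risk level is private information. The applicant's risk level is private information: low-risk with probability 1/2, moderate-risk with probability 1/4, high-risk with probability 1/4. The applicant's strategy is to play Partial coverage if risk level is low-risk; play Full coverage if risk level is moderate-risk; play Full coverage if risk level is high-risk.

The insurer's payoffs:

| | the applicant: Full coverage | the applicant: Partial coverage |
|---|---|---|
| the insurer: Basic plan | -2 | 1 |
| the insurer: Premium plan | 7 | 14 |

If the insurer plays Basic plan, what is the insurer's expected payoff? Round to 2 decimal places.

E[Basic plan] = 1/2·1 + 1/4·(-2) + 1/4·(-2) = 1/2 + (-1/2) + (-1/2) = -1/2

-0.50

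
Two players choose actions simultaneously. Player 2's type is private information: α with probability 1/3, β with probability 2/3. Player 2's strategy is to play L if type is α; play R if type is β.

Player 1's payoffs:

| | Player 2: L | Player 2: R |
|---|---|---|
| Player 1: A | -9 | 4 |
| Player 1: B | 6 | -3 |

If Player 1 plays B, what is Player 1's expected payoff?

E[B] = 1/3·6 + 2/3·(-3) = 2 + (-2) = 0

0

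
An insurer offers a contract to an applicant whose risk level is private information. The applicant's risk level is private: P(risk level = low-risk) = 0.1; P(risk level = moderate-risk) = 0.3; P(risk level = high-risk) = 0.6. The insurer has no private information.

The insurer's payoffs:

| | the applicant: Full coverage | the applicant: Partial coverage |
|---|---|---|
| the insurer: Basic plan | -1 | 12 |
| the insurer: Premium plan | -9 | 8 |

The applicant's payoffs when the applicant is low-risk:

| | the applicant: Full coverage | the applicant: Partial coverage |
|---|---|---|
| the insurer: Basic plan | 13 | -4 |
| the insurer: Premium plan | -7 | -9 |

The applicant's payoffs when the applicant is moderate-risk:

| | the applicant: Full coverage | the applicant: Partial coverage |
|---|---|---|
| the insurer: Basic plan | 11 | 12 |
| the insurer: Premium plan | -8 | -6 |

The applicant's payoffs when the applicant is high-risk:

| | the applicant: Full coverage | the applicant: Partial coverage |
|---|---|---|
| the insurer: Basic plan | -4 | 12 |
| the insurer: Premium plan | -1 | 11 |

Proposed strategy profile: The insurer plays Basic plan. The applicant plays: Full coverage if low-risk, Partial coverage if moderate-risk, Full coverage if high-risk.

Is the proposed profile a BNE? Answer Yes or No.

No

The insurer plays Basic plan: E[Basic plan] = 0.1·(-1) + 0.3·(12) + 0.6·(-1) = 2.9; E[Premium plan] = -3.9. Best-responding. ✓
The applicant (risk level low-risk), facing Basic plan: Full coverage gives 13, Partial coverage gives -4. Proposed Full coverage is best. ✓
The applicant (risk level moderate-risk), facing Basic plan: Full coverage gives 11, Partial coverage gives 12. Proposed Partial coverage is best. ✓
The applicant (risk level high-risk), facing Basic plan: Full coverage gives -4, Partial coverage gives 12. Proposed Full coverage is not best — profitable deviation exists. ✗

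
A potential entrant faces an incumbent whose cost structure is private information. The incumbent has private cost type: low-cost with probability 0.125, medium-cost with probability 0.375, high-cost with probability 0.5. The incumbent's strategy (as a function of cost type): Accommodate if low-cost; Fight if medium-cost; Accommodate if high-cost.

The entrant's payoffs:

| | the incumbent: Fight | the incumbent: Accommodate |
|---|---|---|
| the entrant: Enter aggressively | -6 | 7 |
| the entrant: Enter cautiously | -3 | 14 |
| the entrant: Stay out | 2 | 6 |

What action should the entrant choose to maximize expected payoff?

Enter cautiously

Compute the entrant's expected payoff for each action, taking the expectation over the incumbent's type.
E[Enter aggressively] = 0.125·(7) + 0.375·(-6) + 0.5·(7) = 2.125
E[Enter cautiously] = 0.125·(14) + 0.375·(-3) + 0.5·(14) = 7.625
E[Stay out] = 0.125·(6) + 0.375·(2) + 0.5·(6) = 4.5
Best response: Enter cautiously (7.625 is the largest).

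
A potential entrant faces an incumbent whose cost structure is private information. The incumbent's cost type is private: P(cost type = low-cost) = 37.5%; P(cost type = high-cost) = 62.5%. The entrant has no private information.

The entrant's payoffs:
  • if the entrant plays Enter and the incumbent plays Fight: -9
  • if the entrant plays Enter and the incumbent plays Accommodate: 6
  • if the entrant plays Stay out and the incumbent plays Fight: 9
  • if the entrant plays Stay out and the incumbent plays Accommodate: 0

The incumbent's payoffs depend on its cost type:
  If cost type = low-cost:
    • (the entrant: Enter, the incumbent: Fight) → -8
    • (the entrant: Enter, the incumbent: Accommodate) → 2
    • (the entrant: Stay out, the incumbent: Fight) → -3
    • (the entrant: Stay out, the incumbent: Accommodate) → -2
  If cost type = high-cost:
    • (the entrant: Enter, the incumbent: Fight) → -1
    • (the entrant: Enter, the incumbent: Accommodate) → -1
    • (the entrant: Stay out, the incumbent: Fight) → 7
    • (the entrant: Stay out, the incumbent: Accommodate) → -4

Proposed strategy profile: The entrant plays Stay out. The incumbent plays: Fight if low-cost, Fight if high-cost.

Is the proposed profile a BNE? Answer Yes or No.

The entrant plays Stay out: E[Stay out] = 0.375·(9) + 0.625·(9) = 9; E[Enter] = -9. Best-responding. ✓
The incumbent (cost type low-cost), facing Stay out: Fight gives -3, Accommodate gives -2. Proposed Fight is not best — profitable deviation exists. ✗
The incumbent (cost type high-cost), facing Stay out: Fight gives 7, Accommodate gives -4. Proposed Fight is best. ✓

No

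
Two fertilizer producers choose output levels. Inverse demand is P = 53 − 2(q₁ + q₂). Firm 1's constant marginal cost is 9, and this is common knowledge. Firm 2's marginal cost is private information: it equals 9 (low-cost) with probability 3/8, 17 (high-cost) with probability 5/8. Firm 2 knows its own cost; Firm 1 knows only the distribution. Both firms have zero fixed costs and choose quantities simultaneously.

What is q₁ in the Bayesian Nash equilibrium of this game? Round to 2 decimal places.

8.17

Type-c best response for Firm 2: q₂(c) = (53 − c)/4 − q₁/2.
Firm 1 maximizes expected profit; its first-order condition is 53 − 4q₁ − 2E[q₂] − 9 = 0.
Substituting E[q₂] and solving: E[c₂] = 14, so q₁ = (53 − 2·9 + 14)/6 = 8.16667.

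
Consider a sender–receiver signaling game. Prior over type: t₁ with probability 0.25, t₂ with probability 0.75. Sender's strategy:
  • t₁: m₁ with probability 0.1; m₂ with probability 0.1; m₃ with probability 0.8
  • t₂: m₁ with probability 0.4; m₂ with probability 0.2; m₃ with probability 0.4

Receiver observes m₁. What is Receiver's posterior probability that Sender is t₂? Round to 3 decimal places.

0.923

P(m₁) = 0.25·0.1 + 0.75·0.4 = 0.325
P(t₂ | m₁) = (0.75·0.4) / 0.325 = 0.3 / 0.325 = 0.923077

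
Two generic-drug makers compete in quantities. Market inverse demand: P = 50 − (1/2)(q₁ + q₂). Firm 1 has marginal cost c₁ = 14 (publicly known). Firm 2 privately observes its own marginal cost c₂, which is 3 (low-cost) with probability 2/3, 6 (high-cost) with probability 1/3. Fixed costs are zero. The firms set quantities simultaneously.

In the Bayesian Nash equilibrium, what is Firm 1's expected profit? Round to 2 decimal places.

150.22

Firm 2 with cost c maximizes (50 − (1/2)(q₁+q₂) − c)·q₂, giving q₂(c) = (50 − c − (1/2)q₁).
E[c₂] = 2/3·3 + 1/3·6 = 4
Firm 1's FOC against E[q₂] yields q₁ = (50 − 2·14 + E[c₂])/(3/2) = (50 − 28 + 4)/(3/2) = 17.3333.
E[P] = 50 − (1/2)·(q₁ + E[q₂]) = 22.6667; Firm 1's expected profit = (E[P] − 14)·q₁ = (22.6667 − 14)·17.3333 = 150.222.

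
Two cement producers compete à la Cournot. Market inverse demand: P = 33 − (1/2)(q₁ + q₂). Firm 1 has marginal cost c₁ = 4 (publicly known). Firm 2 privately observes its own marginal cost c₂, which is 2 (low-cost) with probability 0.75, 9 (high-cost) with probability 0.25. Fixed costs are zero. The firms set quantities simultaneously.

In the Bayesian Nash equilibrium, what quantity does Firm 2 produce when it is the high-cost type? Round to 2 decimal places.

Each type of Firm 2 best-responds to q₁; Firm 1 best-responds to the expected q₂ over Firm 2's types.
Firm 2 with cost c maximizes (33 − (1/2)(q₁+q₂) − c)·q₂, giving q₂(c) = (33 − c − (1/2)q₁).
E[c₂] = 0.75·2 + 0.25·9 = 3.75
Firm 1's FOC against E[q₂] yields q₁ = (33 − 2·4 + E[c₂])/(3/2) = (33 − 8 + 3.75)/(3/2) = 19.1667.
q₂(high-cost) = (33 − 9 − (1/2)·19.1667) = 14.4167.

14.42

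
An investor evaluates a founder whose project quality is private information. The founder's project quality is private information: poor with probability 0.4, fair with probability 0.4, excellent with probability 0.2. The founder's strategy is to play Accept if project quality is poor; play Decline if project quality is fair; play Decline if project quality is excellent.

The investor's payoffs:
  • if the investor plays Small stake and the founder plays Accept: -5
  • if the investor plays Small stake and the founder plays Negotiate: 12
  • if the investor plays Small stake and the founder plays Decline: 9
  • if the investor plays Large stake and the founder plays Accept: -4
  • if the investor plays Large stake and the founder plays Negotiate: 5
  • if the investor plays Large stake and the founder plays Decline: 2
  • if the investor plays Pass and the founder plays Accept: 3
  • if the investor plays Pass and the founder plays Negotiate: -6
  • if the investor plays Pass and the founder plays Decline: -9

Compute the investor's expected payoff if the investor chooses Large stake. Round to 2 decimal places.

Take the expectation over the founder's project quality, weighting each type's action by its prior probability.
E[Large stake] = 0.4·(-4) + 0.4·2 + 0.2·2 = (-1.6) + 0.8 + 0.4 = -0.4

-0.40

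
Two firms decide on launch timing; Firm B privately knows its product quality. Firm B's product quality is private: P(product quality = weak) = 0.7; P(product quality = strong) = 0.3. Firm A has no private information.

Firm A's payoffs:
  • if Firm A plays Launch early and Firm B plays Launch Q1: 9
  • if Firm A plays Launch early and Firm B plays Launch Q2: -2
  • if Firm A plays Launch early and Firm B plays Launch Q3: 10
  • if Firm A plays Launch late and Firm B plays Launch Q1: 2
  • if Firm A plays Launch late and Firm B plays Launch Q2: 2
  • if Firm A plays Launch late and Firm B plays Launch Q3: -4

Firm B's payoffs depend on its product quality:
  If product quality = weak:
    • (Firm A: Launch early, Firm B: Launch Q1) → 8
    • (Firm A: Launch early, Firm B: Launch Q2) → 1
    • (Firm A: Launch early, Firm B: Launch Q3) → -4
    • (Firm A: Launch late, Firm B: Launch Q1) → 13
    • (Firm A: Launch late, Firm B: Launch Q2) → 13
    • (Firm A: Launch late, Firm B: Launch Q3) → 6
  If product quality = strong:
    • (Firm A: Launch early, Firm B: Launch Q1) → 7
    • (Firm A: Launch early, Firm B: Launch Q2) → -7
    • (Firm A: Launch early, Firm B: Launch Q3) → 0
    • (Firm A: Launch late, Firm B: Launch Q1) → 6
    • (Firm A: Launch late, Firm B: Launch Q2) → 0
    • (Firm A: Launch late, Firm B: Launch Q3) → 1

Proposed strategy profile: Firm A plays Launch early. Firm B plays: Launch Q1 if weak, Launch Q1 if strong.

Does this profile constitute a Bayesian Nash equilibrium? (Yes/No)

A profile is a BNE iff every type of every player is best-responding given beliefs about the other side.
Firm A plays Launch early: E[Launch early] = 0.7·(9) + 0.3·(9) = 9; E[Launch late] = 2. Best-responding. ✓
Firm B (product quality weak), facing Launch early: Launch Q1 gives 8, Launch Q2 gives 1, Launch Q3 gives -4. Proposed Launch Q1 is best. ✓
Firm B (product quality strong), facing Launch early: Launch Q1 gives 7, Launch Q2 gives -7, Launch Q3 gives 0. Proposed Launch Q1 is best. ✓

Yes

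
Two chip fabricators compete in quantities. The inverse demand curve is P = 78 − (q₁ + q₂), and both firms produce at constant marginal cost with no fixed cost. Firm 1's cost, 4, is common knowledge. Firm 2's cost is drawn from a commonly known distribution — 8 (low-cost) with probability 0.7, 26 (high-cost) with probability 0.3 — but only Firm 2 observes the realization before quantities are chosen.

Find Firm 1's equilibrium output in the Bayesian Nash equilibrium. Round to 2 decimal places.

Type-c best response for Firm 2: q₂(c) = (78 − c)/2 − q₁/2.
Firm 1 maximizes expected profit; its first-order condition is 78 − 2q₁ − E[q₂] − 4 = 0.
Substituting E[q₂] and solving: E[c₂] = 13.4, so q₁ = (78 − 2·4 + 13.4)/3 = 27.8.

27.80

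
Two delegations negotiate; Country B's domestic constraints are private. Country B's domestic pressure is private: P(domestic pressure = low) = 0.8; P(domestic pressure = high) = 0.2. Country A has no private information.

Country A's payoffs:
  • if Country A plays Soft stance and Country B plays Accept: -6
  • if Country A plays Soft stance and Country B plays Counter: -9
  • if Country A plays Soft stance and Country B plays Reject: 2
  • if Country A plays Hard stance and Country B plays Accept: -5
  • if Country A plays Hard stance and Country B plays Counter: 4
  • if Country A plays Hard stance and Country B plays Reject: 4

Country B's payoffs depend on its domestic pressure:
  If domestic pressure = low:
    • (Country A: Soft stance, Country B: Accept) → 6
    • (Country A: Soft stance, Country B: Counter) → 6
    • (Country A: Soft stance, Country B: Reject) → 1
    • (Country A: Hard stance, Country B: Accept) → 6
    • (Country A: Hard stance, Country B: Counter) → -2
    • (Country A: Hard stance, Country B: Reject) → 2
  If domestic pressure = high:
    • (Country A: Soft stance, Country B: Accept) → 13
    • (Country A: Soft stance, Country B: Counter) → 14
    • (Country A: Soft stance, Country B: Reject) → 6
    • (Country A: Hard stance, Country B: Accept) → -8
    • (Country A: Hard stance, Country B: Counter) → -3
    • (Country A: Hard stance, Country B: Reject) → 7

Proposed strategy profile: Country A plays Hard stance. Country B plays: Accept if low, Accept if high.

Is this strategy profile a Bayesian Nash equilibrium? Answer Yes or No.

A profile is a BNE iff every type of every player is best-responding given beliefs about the other side.
Country A plays Hard stance: E[Hard stance] = 0.8·(-5) + 0.2·(-5) = -5; E[Soft stance] = -6. Best-responding. ✓
Country B (domestic pressure low), facing Hard stance: Accept gives 6, Counter gives -2, Reject gives 2. Proposed Accept is best. ✓
Country B (domestic pressure high), facing Hard stance: Accept gives -8, Counter gives -3, Reject gives 7. Proposed Accept is not best — profitable deviation exists. ✗

No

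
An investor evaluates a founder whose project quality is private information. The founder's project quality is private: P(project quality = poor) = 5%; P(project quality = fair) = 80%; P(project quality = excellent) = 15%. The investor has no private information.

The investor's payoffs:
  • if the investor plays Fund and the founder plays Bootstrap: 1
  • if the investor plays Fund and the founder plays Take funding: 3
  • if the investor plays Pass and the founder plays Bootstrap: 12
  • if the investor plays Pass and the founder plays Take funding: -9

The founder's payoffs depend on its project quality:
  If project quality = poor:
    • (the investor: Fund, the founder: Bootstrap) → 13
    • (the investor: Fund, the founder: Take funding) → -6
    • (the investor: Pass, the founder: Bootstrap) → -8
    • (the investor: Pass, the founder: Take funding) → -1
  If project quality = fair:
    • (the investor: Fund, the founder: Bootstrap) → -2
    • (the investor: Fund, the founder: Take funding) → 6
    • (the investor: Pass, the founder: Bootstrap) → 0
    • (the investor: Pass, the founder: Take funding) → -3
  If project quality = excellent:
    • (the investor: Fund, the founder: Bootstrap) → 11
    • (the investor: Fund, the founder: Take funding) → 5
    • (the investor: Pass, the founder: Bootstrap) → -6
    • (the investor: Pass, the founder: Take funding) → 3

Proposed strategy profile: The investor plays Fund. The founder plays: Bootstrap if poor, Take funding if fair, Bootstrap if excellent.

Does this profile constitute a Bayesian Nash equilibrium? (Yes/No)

Yes

The investor plays Fund: E[Fund] = 0.05·(1) + 0.8·(3) + 0.15·(1) = 2.6; E[Pass] = -4.8. Best-responding. ✓
The founder (project quality poor), facing Fund: Bootstrap gives 13, Take funding gives -6. Proposed Bootstrap is best. ✓
The founder (project quality fair), facing Fund: Bootstrap gives -2, Take funding gives 6. Proposed Take funding is best. ✓
The founder (project quality excellent), facing Fund: Bootstrap gives 11, Take funding gives 5. Proposed Bootstrap is best. ✓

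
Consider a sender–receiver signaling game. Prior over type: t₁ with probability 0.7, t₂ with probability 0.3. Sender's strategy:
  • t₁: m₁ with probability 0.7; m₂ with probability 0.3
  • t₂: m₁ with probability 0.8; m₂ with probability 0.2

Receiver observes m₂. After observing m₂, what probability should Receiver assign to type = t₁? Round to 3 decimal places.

0.778

P(m₂) = 0.7·0.3 + 0.3·0.2 = 0.27
P(t₁ | m₂) = (0.7·0.3) / 0.27 = 0.21 / 0.27 = 0.777778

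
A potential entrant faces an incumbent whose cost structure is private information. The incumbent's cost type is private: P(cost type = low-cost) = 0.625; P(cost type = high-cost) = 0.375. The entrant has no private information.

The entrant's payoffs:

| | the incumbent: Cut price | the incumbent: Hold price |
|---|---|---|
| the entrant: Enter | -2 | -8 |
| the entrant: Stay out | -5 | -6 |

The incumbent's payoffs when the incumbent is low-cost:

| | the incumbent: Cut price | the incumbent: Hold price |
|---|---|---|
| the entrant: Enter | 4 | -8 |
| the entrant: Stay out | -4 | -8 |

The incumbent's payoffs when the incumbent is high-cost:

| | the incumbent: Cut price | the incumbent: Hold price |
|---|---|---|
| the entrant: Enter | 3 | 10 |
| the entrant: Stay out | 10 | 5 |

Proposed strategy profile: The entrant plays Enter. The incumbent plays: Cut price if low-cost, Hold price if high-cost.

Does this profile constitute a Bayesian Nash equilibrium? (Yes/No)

A profile is a BNE iff every type of every player is best-responding given beliefs about the other side.
The entrant plays Enter: E[Enter] = 0.625·(-2) + 0.375·(-8) = -4.25; E[Stay out] = -5.375. Best-responding. ✓
The incumbent (cost type low-cost), facing Enter: Cut price gives 4, Hold price gives -8. Proposed Cut price is best. ✓
The incumbent (cost type high-cost), facing Enter: Cut price gives 3, Hold price gives 10. Proposed Hold price is best. ✓

Yes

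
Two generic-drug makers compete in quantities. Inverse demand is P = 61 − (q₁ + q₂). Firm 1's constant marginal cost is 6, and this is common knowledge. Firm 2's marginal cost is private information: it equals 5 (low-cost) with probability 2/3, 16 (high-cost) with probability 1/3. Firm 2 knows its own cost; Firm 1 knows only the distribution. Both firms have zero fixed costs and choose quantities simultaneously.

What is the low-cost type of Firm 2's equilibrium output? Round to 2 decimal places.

18.39

Firm 2 with cost c maximizes (61 − (q₁+q₂) − c)·q₂, giving q₂(c) = (61 − c − q₁)/2.
E[c₂] = 2/3·5 + 1/3·16 = 8.66667
Firm 1's FOC against E[q₂] yields q₁ = (61 − 2·6 + E[c₂])/3 = (61 − 12 + 8.66667)/3 = 19.2222.
q₂(low-cost) = (61 − 5 − 19.2222)/2 = 18.3889.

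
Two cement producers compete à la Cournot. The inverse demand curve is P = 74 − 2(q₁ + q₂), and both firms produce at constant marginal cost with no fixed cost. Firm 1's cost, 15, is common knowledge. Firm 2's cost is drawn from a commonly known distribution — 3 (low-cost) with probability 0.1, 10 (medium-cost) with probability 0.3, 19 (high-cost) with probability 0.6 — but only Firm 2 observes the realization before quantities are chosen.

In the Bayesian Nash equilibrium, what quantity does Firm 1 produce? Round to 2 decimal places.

9.78

Each type of Firm 2 best-responds to q₁; Firm 1 best-responds to the expected q₂ over Firm 2's types.
Firm 2 with cost c maximizes (74 − 2(q₁+q₂) − c)·q₂, giving q₂(c) = (74 − c − 2q₁)/4.
E[c₂] = 0.1·3 + 0.3·10 + 0.6·19 = 14.7
Firm 1's FOC against E[q₂] yields q₁ = (74 − 2·15 + E[c₂])/6 = (74 − 30 + 14.7)/6 = 9.78333.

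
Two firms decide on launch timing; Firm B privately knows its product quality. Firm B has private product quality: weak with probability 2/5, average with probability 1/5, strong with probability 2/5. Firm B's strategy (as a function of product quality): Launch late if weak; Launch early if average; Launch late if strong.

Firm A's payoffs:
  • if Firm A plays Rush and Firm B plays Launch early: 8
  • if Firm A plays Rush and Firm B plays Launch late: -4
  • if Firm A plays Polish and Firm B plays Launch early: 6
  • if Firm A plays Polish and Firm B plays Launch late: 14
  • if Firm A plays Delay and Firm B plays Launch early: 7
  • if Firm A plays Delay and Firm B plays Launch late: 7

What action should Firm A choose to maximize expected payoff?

E[Rush] = 2/5·(-4) + 1/5·(8) + 2/5·(-4) = -8/5
E[Polish] = 2/5·(14) + 1/5·(6) + 2/5·(14) = 62/5
E[Delay] = 2/5·(7) + 1/5·(7) + 2/5·(7) = 7
Best response: Polish (62/5 is the largest).

Polish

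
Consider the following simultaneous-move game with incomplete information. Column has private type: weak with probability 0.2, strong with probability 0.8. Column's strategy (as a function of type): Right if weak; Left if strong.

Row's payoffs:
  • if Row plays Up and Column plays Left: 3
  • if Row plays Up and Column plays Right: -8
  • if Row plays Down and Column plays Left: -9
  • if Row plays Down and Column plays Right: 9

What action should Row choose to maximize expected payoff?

E[Up] = 0.2·(-8) + 0.8·(3) = 0.8
E[Down] = 0.2·(9) + 0.8·(-9) = -5.4
Best response: Up (0.8 is the largest).

Up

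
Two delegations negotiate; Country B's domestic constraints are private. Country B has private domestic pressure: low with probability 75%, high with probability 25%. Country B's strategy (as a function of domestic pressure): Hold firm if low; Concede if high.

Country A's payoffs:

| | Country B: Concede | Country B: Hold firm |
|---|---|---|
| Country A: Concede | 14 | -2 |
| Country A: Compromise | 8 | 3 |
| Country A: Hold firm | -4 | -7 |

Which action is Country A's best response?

E[Concede] = 0.75·(-2) + 0.25·(14) = 2
E[Compromise] = 0.75·(3) + 0.25·(8) = 4.25
E[Hold firm] = 0.75·(-7) + 0.25·(-4) = -6.25
Best response: Compromise (4.25 is the largest).

Compromise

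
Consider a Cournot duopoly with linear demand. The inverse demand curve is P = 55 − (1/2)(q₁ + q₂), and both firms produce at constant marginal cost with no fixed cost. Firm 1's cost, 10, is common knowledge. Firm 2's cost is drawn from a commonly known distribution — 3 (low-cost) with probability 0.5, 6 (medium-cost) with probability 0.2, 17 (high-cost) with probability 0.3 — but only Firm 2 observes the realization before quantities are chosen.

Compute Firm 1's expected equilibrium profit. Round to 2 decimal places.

407.08

Firm 2 with cost c maximizes (55 − (1/2)(q₁+q₂) − c)·q₂, giving q₂(c) = (55 − c − (1/2)q₁).
E[c₂] = 0.5·3 + 0.2·6 + 0.3·17 = 7.8
Firm 1's FOC against E[q₂] yields q₁ = (55 − 2·10 + E[c₂])/(3/2) = (55 − 20 + 7.8)/(3/2) = 28.5333.
E[P] = 55 − (1/2)·(q₁ + E[q₂]) = 24.2667; Firm 1's expected profit = (E[P] − 10)·q₁ = (24.2667 − 10)·28.5333 = 407.076.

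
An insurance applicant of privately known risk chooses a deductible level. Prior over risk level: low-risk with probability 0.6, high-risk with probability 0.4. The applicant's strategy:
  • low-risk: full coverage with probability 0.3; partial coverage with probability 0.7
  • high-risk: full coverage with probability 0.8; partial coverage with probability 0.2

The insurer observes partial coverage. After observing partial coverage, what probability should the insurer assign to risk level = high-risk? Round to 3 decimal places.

0.160

P(partial coverage) = 0.6·0.7 + 0.4·0.2 = 0.5
P(high-risk | partial coverage) = (0.4·0.2) / 0.5 = 0.08 / 0.5 = 0.16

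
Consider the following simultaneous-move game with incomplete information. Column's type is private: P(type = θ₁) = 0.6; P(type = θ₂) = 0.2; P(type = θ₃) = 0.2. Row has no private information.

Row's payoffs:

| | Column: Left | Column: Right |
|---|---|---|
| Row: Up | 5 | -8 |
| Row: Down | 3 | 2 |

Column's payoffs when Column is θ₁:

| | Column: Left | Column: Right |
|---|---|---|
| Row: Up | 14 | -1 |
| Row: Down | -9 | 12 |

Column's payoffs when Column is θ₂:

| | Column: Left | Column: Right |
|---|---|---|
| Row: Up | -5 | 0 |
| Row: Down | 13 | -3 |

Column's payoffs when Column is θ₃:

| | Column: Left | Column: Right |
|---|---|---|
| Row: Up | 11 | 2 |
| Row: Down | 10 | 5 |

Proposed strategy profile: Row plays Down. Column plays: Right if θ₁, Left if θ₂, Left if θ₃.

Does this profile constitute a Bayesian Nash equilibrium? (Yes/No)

A profile is a BNE iff every type of every player is best-responding given beliefs about the other side.
Row plays Down: E[Down] = 0.6·(2) + 0.2·(3) + 0.2·(3) = 2.4; E[Up] = -2.8. Best-responding. ✓
Column (type θ₁), facing Down: Left gives -9, Right gives 12. Proposed Right is best. ✓
Column (type θ₂), facing Down: Left gives 13, Right gives -3. Proposed Left is best. ✓
Column (type θ₃), facing Down: Left gives 10, Right gives 5. Proposed Left is best. ✓

Yes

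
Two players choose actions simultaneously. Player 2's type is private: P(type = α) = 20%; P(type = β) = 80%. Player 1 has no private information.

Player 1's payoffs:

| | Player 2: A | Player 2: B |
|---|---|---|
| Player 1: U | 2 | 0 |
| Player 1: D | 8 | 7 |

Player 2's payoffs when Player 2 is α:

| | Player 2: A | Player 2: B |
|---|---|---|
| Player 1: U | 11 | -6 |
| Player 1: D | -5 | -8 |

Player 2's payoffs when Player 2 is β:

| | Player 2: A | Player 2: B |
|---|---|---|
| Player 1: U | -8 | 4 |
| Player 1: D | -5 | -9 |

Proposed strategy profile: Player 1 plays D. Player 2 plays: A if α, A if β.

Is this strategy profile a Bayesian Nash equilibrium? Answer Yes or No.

Player 1 plays D: E[D] = 0.2·(8) + 0.8·(8) = 8; E[U] = 2. Best-responding. ✓
Player 2 (type α), facing D: A gives -5, B gives -8. Proposed A is best. ✓
Player 2 (type β), facing D: A gives -5, B gives -9. Proposed A is best. ✓

Yes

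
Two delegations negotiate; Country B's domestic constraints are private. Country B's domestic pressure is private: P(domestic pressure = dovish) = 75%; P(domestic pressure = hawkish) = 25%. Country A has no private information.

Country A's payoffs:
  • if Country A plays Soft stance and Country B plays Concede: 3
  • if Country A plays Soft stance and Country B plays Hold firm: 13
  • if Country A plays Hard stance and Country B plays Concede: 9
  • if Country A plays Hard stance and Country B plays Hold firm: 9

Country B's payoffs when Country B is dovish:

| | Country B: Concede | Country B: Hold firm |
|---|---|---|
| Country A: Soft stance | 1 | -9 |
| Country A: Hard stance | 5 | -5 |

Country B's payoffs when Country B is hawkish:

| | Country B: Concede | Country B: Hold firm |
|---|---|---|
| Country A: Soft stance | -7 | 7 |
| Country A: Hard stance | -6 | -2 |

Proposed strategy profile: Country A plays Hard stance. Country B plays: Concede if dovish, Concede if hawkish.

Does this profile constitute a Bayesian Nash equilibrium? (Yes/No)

A profile is a BNE iff every type of every player is best-responding given beliefs about the other side.
Country A plays Hard stance: E[Hard stance] = 0.75·(9) + 0.25·(9) = 9; E[Soft stance] = 3. Best-responding. ✓
Country B (domestic pressure dovish), facing Hard stance: Concede gives 5, Hold firm gives -5. Proposed Concede is best. ✓
Country B (domestic pressure hawkish), facing Hard stance: Concede gives -6, Hold firm gives -2. Proposed Concede is not best — profitable deviation exists. ✗

No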